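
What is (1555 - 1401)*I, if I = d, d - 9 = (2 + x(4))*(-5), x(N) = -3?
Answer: 2156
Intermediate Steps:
d = 14 (d = 9 + (2 - 3)*(-5) = 9 - 1*(-5) = 9 + 5 = 14)
I = 14
(1555 - 1401)*I = (1555 - 1401)*14 = 154*14 = 2156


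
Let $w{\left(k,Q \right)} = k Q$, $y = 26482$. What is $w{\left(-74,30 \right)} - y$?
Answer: $-28702$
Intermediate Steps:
$w{\left(k,Q \right)} = Q k$
$w{\left(-74,30 \right)} - y = 30 \left(-74\right) - 26482 = -2220 - 26482 = -28702$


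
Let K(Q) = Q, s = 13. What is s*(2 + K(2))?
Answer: 52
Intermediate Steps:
s*(2 + K(2)) = 13*(2 + 2) = 13*4 = 52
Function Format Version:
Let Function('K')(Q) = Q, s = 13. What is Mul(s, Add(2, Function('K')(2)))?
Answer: 52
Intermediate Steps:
Mul(s, Add(2, Function('K')(2))) = Mul(13, Add(2, 2)) = Mul(13, 4) = 52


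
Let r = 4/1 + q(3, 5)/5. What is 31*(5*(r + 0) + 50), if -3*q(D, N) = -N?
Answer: 6665/3 ≈ 2221.7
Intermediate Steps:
q(D, N) = N/3 (q(D, N) = -(-1)*N/3 = N/3)
r = 13/3 (r = 4/1 + ((⅓)*5)/5 = 4*1 + (5/3)*(⅕) = 4 + ⅓ = 13/3 ≈ 4.3333)
31*(5*(r + 0) + 50) = 31*(5*(13/3 + 0) + 50) = 31*(5*(13/3) + 50) = 31*(65/3 + 50) = 31*(215/3) = 6665/3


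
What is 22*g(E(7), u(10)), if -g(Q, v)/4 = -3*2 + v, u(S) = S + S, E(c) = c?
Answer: -1232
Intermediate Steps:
u(S) = 2*S
g(Q, v) = 24 - 4*v (g(Q, v) = -4*(-3*2 + v) = -4*(-6 + v) = 24 - 4*v)
22*g(E(7), u(10)) = 22*(24 - 8*10) = 22*(24 - 4*20) = 22*(24 - 80) = 22*(-56) = -1232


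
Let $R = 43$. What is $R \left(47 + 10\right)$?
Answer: $2451$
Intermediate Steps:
$R \left(47 + 10\right) = 43 \left(47 + 10\right) = 43 \cdot 57 = 2451$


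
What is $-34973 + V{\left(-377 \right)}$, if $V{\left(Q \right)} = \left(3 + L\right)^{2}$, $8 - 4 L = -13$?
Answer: $- \frac{558479}{16} \approx -34905.0$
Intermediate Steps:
$L = \frac{21}{4}$ ($L = 2 - - \frac{13}{4} = 2 + \frac{13}{4} = \frac{21}{4} \approx 5.25$)
$V{\left(Q \right)} = \frac{1089}{16}$ ($V{\left(Q \right)} = \left(3 + \frac{21}{4}\right)^{2} = \left(\frac{33}{4}\right)^{2} = \frac{1089}{16}$)
$-34973 + V{\left(-377 \right)} = -34973 + \frac{1089}{16} = - \frac{558479}{16}$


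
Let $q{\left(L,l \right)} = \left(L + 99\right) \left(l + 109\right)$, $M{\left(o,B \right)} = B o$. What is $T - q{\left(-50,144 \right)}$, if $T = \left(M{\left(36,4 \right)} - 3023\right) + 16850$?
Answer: $1574$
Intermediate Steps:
$q{\left(L,l \right)} = \left(99 + L\right) \left(109 + l\right)$
$T = 13971$ ($T = \left(4 \cdot 36 - 3023\right) + 16850 = \left(144 - 3023\right) + 16850 = -2879 + 16850 = 13971$)
$T - q{\left(-50,144 \right)} = 13971 - \left(10791 + 99 \cdot 144 + 109 \left(-50\right) - 7200\right) = 13971 - \left(10791 + 14256 - 5450 - 7200\right) = 13971 - 12397 = 1574$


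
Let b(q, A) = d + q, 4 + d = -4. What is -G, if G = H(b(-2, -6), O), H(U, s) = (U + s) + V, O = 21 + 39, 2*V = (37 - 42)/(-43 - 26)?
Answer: -6905/138 ≈ -50.036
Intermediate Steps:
d = -8 (d = -4 - 4 = -8)
V = 5/138 (V = ((37 - 42)/(-43 - 26))/2 = (-5/(-69))/2 = (-5*(-1/69))/2 = (½)*(5/69) = 5/138 ≈ 0.036232)
b(q, A) = -8 + q
O = 60
H(U, s) = 5/138 + U + s (H(U, s) = (U + s) + 5/138 = 5/138 + U + s)
G = 6905/138 (G = 5/138 + (-8 - 2) + 60 = 5/138 - 10 + 60 = 6905/138 ≈ 50.036)
-G = -1*6905/138 = -6905/138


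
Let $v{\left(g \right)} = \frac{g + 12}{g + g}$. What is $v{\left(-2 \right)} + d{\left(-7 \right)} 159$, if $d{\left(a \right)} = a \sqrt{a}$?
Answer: $- \frac{5}{2} - 1113 i \sqrt{7} \approx -2.5 - 2944.7 i$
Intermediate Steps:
$d{\left(a \right)} = a^{\frac{3}{2}}$
$v{\left(g \right)} = \frac{12 + g}{2 g}$
$v{\left(-2 \right)} + d{\left(-7 \right)} 159 = \frac{12 - 2}{2 \left(-2\right)} + \left(-7\right)^{\frac{3}{2}} \cdot 159 = \frac{1}{2} \left(- \frac{1}{2}\right) 10 + - 7 i \sqrt{7} \cdot 159 = - \frac{5}{2} - 1113 i \sqrt{7}$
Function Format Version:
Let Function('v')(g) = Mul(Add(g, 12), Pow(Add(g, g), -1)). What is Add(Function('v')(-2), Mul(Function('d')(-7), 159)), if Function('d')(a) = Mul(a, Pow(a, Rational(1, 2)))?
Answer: Add(Rational(-5, 2), Mul(-1113, I, Pow(7, Rational(1, 2)))) ≈ Add(-2.5000, Mul(-2944.7, I))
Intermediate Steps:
Function('d')(a) = Pow(a, Rational(3, 2))
Function('v')(g) = Mul(Rational(1, 2), Pow(g, -1), Add(12, g)) (Function('v')(g) = Mul(Add(12, g), Pow(Mul(2, g), -1)) = Mul(Add(12, g), Mul(Rational(1, 2), Pow(g, -1))) = Mul(Rational(1, 2), Pow(g, -1), Add(12, g)))
Add(Function('v')(-2), Mul(Function('d')(-7), 159)) = Add(Mul(Rational(1, 2), Pow(-2, -1), Add(12, -2)), Mul(Pow(-7, Rational(3, 2)), 159)) = Add(Mul(Rational(1, 2), Rational(-1, 2), 10), Mul(Mul(-7, I, Pow(7, Rational(1, 2))), 159)) = Add(Rational(-5, 2), Mul(-1113, I, Pow(7, Rational(1, 2))))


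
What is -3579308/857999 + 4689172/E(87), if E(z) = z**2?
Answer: 3996213104576/6494194431 ≈ 615.35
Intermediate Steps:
-3579308/857999 + 4689172/E(87) = -3579308/857999 + 4689172/(87**2) = -3579308*1/857999 + 4689172/7569 = -3579308/857999 + 4689172*(1/7569) = -3579308/857999 + 4689172/7569 = 3996213104576/6494194431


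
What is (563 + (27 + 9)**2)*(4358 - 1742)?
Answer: 4863144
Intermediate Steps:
(563 + (27 + 9)**2)*(4358 - 1742) = (563 + 36**2)*2616 = (563 + 1296)*2616 = 1859*2616 = 4863144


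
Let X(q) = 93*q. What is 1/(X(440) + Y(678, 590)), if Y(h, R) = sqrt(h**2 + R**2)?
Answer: 5115/209204827 - sqrt(201946)/836819308 ≈ 2.3913e-5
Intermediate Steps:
Y(h, R) = sqrt(R**2 + h**2)
1/(X(440) + Y(678, 590)) = 1/(93*440 + sqrt(590**2 + 678**2)) = 1/(40920 + sqrt(348100 + 459684)) = 1/(40920 + sqrt(807784)) = 1/(40920 + 2*sqrt(201946))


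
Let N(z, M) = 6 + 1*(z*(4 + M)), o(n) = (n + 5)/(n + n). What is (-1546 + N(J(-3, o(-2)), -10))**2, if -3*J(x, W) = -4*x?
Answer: 2298256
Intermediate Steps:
o(n) = (5 + n)/(2*n) (o(n) = (5 + n)/((2*n)) = (5 + n)*(1/(2*n)) = (5 + n)/(2*n))
J(x, W) = 4*x/3 (J(x, W) = -(-4)*x/3 = 4*x/3)
N(z, M) = 6 + z*(4 + M)
(-1546 + N(J(-3, o(-2)), -10))**2 = (-1546 + (6 + 4*((4/3)*(-3)) - 40*(-3)/3))**2 = (-1546 + (6 + 4*(-4) - 10*(-4)))**2 = (-1546 + (6 - 16 + 40))**2 = (-1546 + 30)**2 = (-1516)**2 = 2298256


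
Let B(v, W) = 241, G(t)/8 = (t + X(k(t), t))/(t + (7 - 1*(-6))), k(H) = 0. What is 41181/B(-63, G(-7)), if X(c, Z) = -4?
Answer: 41181/241 ≈ 170.88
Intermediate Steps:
G(t) = 8*(-4 + t)/(13 + t) (G(t) = 8*((t - 4)/(t + (7 - 1*(-6)))) = 8*((-4 + t)/(t + (7 + 6))) = 8*((-4 + t)/(t + 13)) = 8*((-4 + t)/(13 + t)) = 8*(-4 + t)/(13 + t))
41181/B(-63, G(-7)) = 41181/241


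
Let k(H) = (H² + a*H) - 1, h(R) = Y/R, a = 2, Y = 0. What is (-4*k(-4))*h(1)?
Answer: 0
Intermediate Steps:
h(R) = 0 (h(R) = 0/R = 0)
k(H) = -1 + H² + 2*H (k(H) = (H² + 2*H) - 1 = -1 + H² + 2*H)
(-4*k(-4))*h(1) = -4*(-1 + (-4)² + 2*(-4))*0 = -4*(-1 + 16 - 8)*0 = -4*7*0 = -28*0 = 0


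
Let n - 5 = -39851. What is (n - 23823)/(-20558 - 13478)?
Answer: 63669/34036 ≈ 1.8706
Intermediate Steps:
n = -39846 (n = 5 - 39851 = -39846)
(n - 23823)/(-20558 - 13478) = (-39846 - 23823)/(-20558 - 13478) = -63669/(-34036) = -63669*(-1/34036) = 63669/34036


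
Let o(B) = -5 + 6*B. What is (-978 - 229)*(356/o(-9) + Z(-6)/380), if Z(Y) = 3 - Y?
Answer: 162642043/22420 ≈ 7254.3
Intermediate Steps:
(-978 - 229)*(356/o(-9) + Z(-6)/380) = (-978 - 229)*(356/(-5 + 6*(-9)) + (3 - 1*(-6))/380) = -1207*(356/(-5 - 54) + (3 + 6)*(1/380)) = -1207*(356/(-59) + 9*(1/380)) = -1207*(356*(-1/59) + 9/380) = -1207*(-356/59 + 9/380) = -1207*(-134749/22420) = 162642043/22420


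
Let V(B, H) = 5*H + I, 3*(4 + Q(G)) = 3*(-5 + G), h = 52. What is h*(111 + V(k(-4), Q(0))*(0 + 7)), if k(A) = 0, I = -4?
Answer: -12064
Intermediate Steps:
Q(G) = -9 + G (Q(G) = -4 + (3*(-5 + G))/3 = -4 + (-15 + 3*G)/3 = -4 + (-5 + G) = -9 + G)
V(B, H) = -4 + 5*H (V(B, H) = 5*H - 4 = -4 + 5*H)
h*(111 + V(k(-4), Q(0))*(0 + 7)) = 52*(111 + (-4 + 5*(-9 + 0))*(0 + 7)) = 52*(111 + (-4 + 5*(-9))*7) = 52*(111 + (-4 - 45)*7) = 52*(111 - 49*7) = 52*(111 - 343) = 52*(-232) = -12064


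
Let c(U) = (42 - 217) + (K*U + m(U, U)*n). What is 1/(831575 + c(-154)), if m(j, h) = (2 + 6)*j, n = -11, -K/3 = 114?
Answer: 1/897620 ≈ 1.1141e-6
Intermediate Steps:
K = -342 (K = -3*114 = -342)
m(j, h) = 8*j
c(U) = -175 - 430*U (c(U) = (42 - 217) + (-342*U + (8*U)*(-11)) = -175 + (-342*U - 88*U) = -175 - 430*U)
1/(831575 + c(-154)) = 1/(831575 + (-175 - 430*(-154))) = 1/(831575 + (-175 + 66220)) = 1/(831575 + 66045) = 1/897620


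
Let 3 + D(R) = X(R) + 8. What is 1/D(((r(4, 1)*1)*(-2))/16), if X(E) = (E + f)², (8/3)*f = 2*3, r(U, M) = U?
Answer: 16/129 ≈ 0.12403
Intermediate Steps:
f = 9/4 (f = 3*(2*3)/8 = (3/8)*6 = 9/4 ≈ 2.2500)
X(E) = (9/4 + E)² (X(E) = (E + 9/4)² = (9/4 + E)²)
D(R) = 5 + (9 + 4*R)²/16 (D(R) = -3 + ((9 + 4*R)²/16 + 8) = -3 + (8 + (9 + 4*R)²/16) = 5 + (9 + 4*R)²/16)
1/D(((r(4, 1)*1)*(-2))/16) = 1/(5 + (9 + 4*(((4*1)*(-2))/16))²/16) = 1/(5 + (9 + 4*((4*(-2))*(1/16)))²/16) = 1/(5 + (9 + 4*(-8*1/16))²/16) = 1/(5 + (9 + 4*(-½))²/16) = 1/(5 + (9 - 2)²/16) = 1/(5 + (1/16)*7²) = 1/(5 + (1/16)*49) = 1/(5 + 49/16) = 1/(129/16) = 16/129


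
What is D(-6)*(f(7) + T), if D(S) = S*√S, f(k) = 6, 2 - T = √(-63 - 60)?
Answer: 6*I*√6*(-8 + I*√123) ≈ -163.0 - 117.58*I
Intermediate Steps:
T = 2 - I*√123 (T = 2 - √(-63 - 60) = 2 - √(-123) = 2 - I*√123 ≈ 2.0 - 11.091*I)
D(S) = S^(3/2)
D(-6)*(f(7) + T) = (-6)^(3/2)*(6 + (2 - I*√123)) = (-6*I*√6)*(8 - I*√123) = -6*I*√6*(8 - I*√123)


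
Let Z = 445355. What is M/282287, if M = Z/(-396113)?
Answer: -445355/111817550431 ≈ -3.9829e-6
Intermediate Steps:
M = -445355/396113 (M = 445355/(-396113) = 445355*(-1/396113) = -445355/396113 ≈ -1.1243)
M/282287 = -445355/396113/282287 = -445355/396113*1/282287 = -445355/111817550431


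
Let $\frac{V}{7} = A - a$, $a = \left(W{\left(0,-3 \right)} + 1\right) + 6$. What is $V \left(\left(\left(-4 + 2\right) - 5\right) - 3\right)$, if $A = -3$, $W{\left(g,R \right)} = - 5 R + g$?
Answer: $1750$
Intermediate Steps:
$W{\left(g,R \right)} = g - 5 R$
$a = 22$ ($a = \left(\left(0 - -15\right) + 1\right) + 6 = \left(\left(0 + 15\right) + 1\right) + 6 = \left(15 + 1\right) + 6 = 16 + 6 = 22$)
$V = -175$ ($V = 7 \left(-3 - 22\right) = 7 \left(-25\right) = -175$)
$V \left(\left(\left(-4 + 2\right) - 5\right) - 3\right) = - 175 \left(\left(\left(-4 + 2\right) - 5\right) - 3\right) = - 175 \left(\left(-2 - 5\right) - 3\right) = - 175 \left(-7 - 3\right) = \left(-175\right) \left(-10\right) = 1750$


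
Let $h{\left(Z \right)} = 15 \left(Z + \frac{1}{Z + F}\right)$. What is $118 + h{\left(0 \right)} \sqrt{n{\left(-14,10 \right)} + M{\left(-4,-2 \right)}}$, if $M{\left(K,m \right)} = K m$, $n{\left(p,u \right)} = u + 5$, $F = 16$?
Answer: $118 + \frac{15 \sqrt{23}}{16} \approx 122.5$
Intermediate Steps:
$n{\left(p,u \right)} = 5 + u$
$h{\left(Z \right)} = 15 Z + \frac{15}{16 + Z}$ ($h{\left(Z \right)} = 15 \left(Z + \frac{1}{Z + 16}\right) = 15 \left(Z + \frac{1}{16 + Z}\right) = 15 Z + \frac{15}{16 + Z}$)
$118 + h{\left(0 \right)} \sqrt{n{\left(-14,10 \right)} + M{\left(-4,-2 \right)}} = 118 + \frac{15 \left(1 + 0^{2} + 16 \cdot 0\right)}{16 + 0} \sqrt{\left(5 + 10\right) - -8} = 118 + \frac{15 \left(1 + 0 + 0\right)}{16} \sqrt{15 + 8} = 118 + 15 \cdot \frac{1}{16} \cdot 1 \sqrt{23} = 118 + \frac{15 \sqrt{23}}{16}$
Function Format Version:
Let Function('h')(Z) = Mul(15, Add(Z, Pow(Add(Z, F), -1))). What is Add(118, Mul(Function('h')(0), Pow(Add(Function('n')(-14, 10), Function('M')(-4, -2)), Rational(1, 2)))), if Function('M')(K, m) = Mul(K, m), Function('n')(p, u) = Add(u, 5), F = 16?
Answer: Add(118, Mul(Rational(15, 16), Pow(23, Rational(1, 2)))) ≈ 122.50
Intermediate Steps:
Function('n')(p, u) = Add(5, u)
Function('h')(Z) = Add(Mul(15, Z), Mul(15, Pow(Add(16, Z), -1))) (Function('h')(Z) = Mul(15, Add(Z, Pow(Add(Z, 16), -1))) = Mul(15, Add(Z, Pow(Add(16, Z), -1))) = Add(Mul(15, Z), Mul(15, Pow(Add(16, Z), -1))))
Add(118, Mul(Function('h')(0), Pow(Add(Function('n')(-14, 10), Function('M')(-4, -2)), Rational(1, 2)))) = Add(118, Mul(Mul(15, Pow(Add(16, 0), -1), Add(1, Pow(0, 2), Mul(16, 0))), Pow(Add(Add(5, 10), Mul(-4, -2)), Rational(1, 2)))) = Add(118, Mul(Mul(15, Pow(16, -1), Add(1, 0, 0)), Pow(Add(15, 8), Rational(1, 2)))) = Add(118, Mul(Mul(15, Rational(1, 16), 1), Pow(23, Rational(1, 2)))) = Add(118, Mul(Rational(15, 16), Pow(23, Rational(1, 2))))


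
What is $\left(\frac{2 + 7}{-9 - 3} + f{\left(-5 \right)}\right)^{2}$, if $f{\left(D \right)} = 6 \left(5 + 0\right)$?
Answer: $\frac{13689}{16} \approx 855.56$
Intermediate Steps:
$f{\left(D \right)} = 30$ ($f{\left(D \right)} = 6 \cdot 5 = 30$)
$\left(\frac{2 + 7}{-9 - 3} + f{\left(-5 \right)}\right)^{2} = \left(\frac{2 + 7}{-9 - 3} + 30\right)^{2} = \left(\frac{9}{-12} + 30\right)^{2} = \left(9 \left(- \frac{1}{12}\right) + 30\right)^{2} = \left(- \frac{3}{4} + 30\right)^{2} = \left(\frac{117}{4}\right)^{2} = \frac{13689}{16}$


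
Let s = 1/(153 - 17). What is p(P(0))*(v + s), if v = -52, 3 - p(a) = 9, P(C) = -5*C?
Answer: 21213/68 ≈ 311.96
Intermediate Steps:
p(a) = -6 (p(a) = 3 - 1*9 = 3 - 9 = -6)
s = 1/136 ≈ 0.0073529
p(P(0))*(v + s) = -6*(-52 + 1/136) = -6*(-7071/136) = 21213/68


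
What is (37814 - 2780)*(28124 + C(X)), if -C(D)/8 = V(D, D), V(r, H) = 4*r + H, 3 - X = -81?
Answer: 867581976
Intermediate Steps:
X = 84 (X = 3 - 1*(-81) = 3 + 81 = 84)
V(r, H) = H + 4*r
C(D) = -40*D (C(D) = -8*(D + 4*D) = -40*D)
(37814 - 2780)*(28124 + C(X)) = (37814 - 2780)*(28124 - 40*84) = 35034*(28124 - 3360) = 35034*24764 = 867581976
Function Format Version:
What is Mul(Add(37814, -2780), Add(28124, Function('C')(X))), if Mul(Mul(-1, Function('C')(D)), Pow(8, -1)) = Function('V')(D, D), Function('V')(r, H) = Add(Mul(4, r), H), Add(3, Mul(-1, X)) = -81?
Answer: 867581976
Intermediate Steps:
X = 84 (X = Add(3, Mul(-1, -81)) = Add(3, 81) = 84)
Function('V')(r, H) = Add(H, Mul(4, r))
Function('C')(D) = Mul(-40, D) (Function('C')(D) = Mul(-8, Add(D, Mul(4, D))) = Mul(-8, Mul(5, D)) = Mul(-40, D))
Mul(Add(37814, -2780), Add(28124, Function('C')(X))) = Mul(Add(37814, -2780), Add(28124, Mul(-40, 84))) = Mul(35034, Add(28124, -3360)) = Mul(35034, 24764) = 867581976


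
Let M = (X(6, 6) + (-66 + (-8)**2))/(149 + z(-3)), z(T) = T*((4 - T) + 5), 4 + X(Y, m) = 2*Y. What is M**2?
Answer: 36/12769 ≈ 0.0028193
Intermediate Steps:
X(Y, m) = -4 + 2*Y
z(T) = T*(9 - T)
M = 6/113 (M = ((-4 + 2*6) + (-66 + (-8)**2))/(149 - 3*(9 - 1*(-3))) = ((-4 + 12) + (-66 + 64))/(149 - 3*(9 + 3)) = (8 - 2)/(149 - 3*12) = 6/(149 - 36) = 6/113 ≈ 0.053097)
M**2 = (6/113)**2 = 36/12769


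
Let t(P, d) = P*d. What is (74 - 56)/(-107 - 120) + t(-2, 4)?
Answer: -1834/227 ≈ -8.0793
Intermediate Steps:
(74 - 56)/(-107 - 120) + t(-2, 4) = (74 - 56)/(-107 - 120) - 2*4 = 18/(-227) - 8 = -1/227*18 - 8 = -18/227 - 8 = -1834/227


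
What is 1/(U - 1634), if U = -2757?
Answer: -1/4391 ≈ -0.00022774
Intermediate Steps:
1/(U - 1634) = 1/(-2757 - 1634) = 1/(-4391) = -1/4391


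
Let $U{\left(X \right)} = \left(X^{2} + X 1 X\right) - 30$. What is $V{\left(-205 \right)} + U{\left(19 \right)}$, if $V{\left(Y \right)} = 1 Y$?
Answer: $487$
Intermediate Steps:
$U{\left(X \right)} = -30 + 2 X^{2}$ ($U{\left(X \right)} = \left(X^{2} + X X\right) - 30 = \left(X^{2} + X^{2}\right) - 30 = 2 X^{2} - 30 = -30 + 2 X^{2}$)
$V{\left(Y \right)} = Y$
$V{\left(-205 \right)} + U{\left(19 \right)} = -205 - \left(30 - 2 \cdot 19^{2}\right) = -205 + \left(-30 + 2 \cdot 361\right) = -205 + \left(-30 + 722\right) = -205 + 692 = 487$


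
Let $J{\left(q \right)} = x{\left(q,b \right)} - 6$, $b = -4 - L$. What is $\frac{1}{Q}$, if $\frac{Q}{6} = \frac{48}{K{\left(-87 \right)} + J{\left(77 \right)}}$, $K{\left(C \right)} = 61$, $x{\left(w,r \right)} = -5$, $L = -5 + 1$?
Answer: $\frac{25}{144} \approx 0.17361$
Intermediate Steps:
$L = -4$
$b = 0$ ($b = -4 - -4 = -4 + 4 = 0$)
$J{\left(q \right)} = -11$ ($J{\left(q \right)} = -5 - 6 = -11$)
$Q = \frac{144}{25}$ ($Q = 6 \frac{48}{61 - 11} = 6 \cdot \frac{48}{50} = 6 \cdot 48 \cdot \frac{1}{50} = 6 \cdot \frac{24}{25} = \frac{144}{25} \approx 5.76$)
$\frac{1}{Q} = \frac{1}{\frac{144}{25}} = \frac{25}{144}$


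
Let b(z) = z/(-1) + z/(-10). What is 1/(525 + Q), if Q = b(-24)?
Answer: 5/2757 ≈ 0.0018136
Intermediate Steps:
b(z) = -11*z/10 (b(z) = z*(-1) + z*(-1/10) = -z - z/10 = -11*z/10)
Q = 132/5 (Q = -11/10*(-24) = 132/5 ≈ 26.400)
1/(525 + Q) = 1/(525 + 132/5) = 1/(2757/5) = 5/2757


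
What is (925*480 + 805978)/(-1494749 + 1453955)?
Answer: -624989/20397 ≈ -30.641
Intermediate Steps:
(925*480 + 805978)/(-1494749 + 1453955) = (444000 + 805978)/(-40794) = 1249978*(-1/40794) = -624989/20397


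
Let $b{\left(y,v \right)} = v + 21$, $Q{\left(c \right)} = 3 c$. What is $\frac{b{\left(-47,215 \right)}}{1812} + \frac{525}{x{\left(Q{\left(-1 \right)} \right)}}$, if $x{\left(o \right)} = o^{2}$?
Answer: $\frac{8828}{151} \approx 58.464$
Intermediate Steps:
$b{\left(y,v \right)} = 21 + v$
$\frac{b{\left(-47,215 \right)}}{1812} + \frac{525}{x{\left(Q{\left(-1 \right)} \right)}} = \frac{21 + 215}{1812} + \frac{525}{\left(3 \left(-1\right)\right)^{2}} = 236 \cdot \frac{1}{1812} + \frac{525}{\left(-3\right)^{2}} = \frac{59}{453} + \frac{525}{9} = \frac{59}{453} + 525 \cdot \frac{1}{9} = \frac{59}{453} + \frac{175}{3} = \frac{8828}{151}$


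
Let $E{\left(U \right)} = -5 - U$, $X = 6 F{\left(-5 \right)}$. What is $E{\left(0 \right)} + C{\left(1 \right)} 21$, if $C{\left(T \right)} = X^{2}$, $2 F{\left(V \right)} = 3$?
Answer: $1696$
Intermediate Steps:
$F{\left(V \right)} = \frac{3}{2}$ ($F{\left(V \right)} = \frac{1}{2} \cdot 3 = \frac{3}{2}$)
$X = 9$ ($X = 6 \cdot \frac{3}{2} = 9$)
$C{\left(T \right)} = 81$ ($C{\left(T \right)} = 9^{2} = 81$)
$E{\left(0 \right)} + C{\left(1 \right)} 21 = \left(-5 - 0\right) + 81 \cdot 21 = \left(-5 + 0\right) + 1701 = -5 + 1701 = 1696$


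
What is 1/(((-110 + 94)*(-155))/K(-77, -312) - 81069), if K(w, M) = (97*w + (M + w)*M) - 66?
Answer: -113833/9228324997 ≈ -1.2335e-5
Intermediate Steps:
K(w, M) = -66 + 97*w + M*(M + w) (K(w, M) = (97*w + M*(M + w)) - 66 = -66 + 97*w + M*(M + w))
1/(((-110 + 94)*(-155))/K(-77, -312) - 81069) = 1/(((-110 + 94)*(-155))/(-66 + (-312)² + 97*(-77) - 312*(-77)) - 81069) = 1/((-16*(-155))/(-66 + 97344 - 7469 + 24024) - 81069) = 1/(2480/113833 - 81069) = 1/(-9228324997/113833) = -113833/9228324997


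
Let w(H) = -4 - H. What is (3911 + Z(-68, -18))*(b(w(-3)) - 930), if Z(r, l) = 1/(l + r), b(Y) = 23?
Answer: -305064915/86 ≈ -3.5473e+6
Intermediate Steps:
(3911 + Z(-68, -18))*(b(w(-3)) - 930) = (3911 + 1/(-18 - 68))*(23 - 930) = (3911 + 1/(-86))*(-907) = (3911 - 1/86)*(-907) = (336345/86)*(-907) = -305064915/86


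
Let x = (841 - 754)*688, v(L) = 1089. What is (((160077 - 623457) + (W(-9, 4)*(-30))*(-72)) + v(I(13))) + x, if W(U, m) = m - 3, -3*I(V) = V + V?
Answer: -400275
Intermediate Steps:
I(V) = -2*V/3 (I(V) = -(V + V)/3 = -2*V/3)
W(U, m) = -3 + m
x = 59856 (x = 87*688 = 59856)
(((160077 - 623457) + (W(-9, 4)*(-30))*(-72)) + v(I(13))) + x = (((160077 - 623457) + ((-3 + 4)*(-30))*(-72)) + 1089) + 59856 = ((-463380 + (1*(-30))*(-72)) + 1089) + 59856 = ((-463380 - 30*(-72)) + 1089) + 59856 = ((-463380 + 2160) + 1089) + 59856 = (-461220 + 1089) + 59856 = -460131 + 59856 = -400275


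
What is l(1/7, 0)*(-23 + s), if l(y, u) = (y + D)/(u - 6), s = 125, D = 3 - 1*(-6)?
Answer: -1088/7 ≈ -155.43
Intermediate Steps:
D = 9 (D = 3 + 6 = 9)
l(y, u) = (9 + y)/(-6 + u) (l(y, u) = (y + 9)/(u - 6) = (9 + y)/(-6 + u))
l(1/7, 0)*(-23 + s) = ((9 + 1/7)/(-6 + 0))*(-23 + 125) = ((9 + ⅐)/(-6))*102 = -⅙*64/7*102 = -32/21*102 = -1088/7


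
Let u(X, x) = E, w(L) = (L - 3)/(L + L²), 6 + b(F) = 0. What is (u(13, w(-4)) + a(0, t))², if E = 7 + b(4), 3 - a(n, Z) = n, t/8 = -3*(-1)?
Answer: 16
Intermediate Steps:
b(F) = -6 (b(F) = -6 + 0 = -6)
t = 24 (t = 8*(-3*(-1)) = 8*3 = 24)
a(n, Z) = 3 - n
E = 1 (E = 7 - 6 = 1)
w(L) = (-3 + L)/(L + L²)
u(X, x) = 1
(u(13, w(-4)) + a(0, t))² = (1 + (3 - 1*0))² = (1 + (3 + 0))² = (1 + 3)² = 4² = 16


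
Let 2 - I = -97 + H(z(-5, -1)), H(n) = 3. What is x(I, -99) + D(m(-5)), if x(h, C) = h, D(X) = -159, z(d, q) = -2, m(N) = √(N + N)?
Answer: -63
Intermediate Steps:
m(N) = √2*√N (m(N) = √(2*N) = √2*√N)
I = 96 (I = 2 - (-97 + 3) = 2 - 1*(-94) = 2 + 94 = 96)
x(I, -99) + D(m(-5)) = 96 - 159 = -63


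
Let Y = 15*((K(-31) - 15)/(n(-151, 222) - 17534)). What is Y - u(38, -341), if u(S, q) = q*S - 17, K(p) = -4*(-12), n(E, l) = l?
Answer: 224622705/17312 ≈ 12975.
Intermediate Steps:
K(p) = 48
u(S, q) = -17 + S*q (u(S, q) = S*q - 17 = -17 + S*q)
Y = -495/17312 (Y = 15*((48 - 15)/(222 - 17534)) = 15*(33/(-17312)) = 15*(33*(-1/17312)) = 15*(-33/17312) = -495/17312 ≈ -0.028593)
Y - u(38, -341) = -495/17312 - (-17 + 38*(-341)) = -495/17312 - (-17 - 12958) = -495/17312 - 1*(-12975) = -495/17312 + 12975 = 224622705/17312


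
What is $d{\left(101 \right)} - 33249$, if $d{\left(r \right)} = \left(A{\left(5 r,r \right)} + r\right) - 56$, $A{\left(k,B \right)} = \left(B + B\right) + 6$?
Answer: $-32996$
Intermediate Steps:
$A{\left(k,B \right)} = 6 + 2 B$ ($A{\left(k,B \right)} = 2 B + 6 = 6 + 2 B$)
$d{\left(r \right)} = -50 + 3 r$ ($d{\left(r \right)} = \left(\left(6 + 2 r\right) + r\right) - 56 = \left(6 + 3 r\right) - 56 = -50 + 3 r$)
$d{\left(101 \right)} - 33249 = \left(-50 + 3 \cdot 101\right) - 33249 = \left(-50 + 303\right) - 33249 = 253 - 33249 = -32996$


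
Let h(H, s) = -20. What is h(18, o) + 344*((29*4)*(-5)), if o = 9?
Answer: -199540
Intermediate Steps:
h(18, o) + 344*((29*4)*(-5)) = -20 + 344*((29*4)*(-5)) = -20 + 344*(116*(-5)) = -20 + 344*(-580) = -20 - 199520 = -199540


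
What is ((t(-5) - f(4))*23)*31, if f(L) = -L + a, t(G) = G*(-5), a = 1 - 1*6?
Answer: 24242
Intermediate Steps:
a = -5 (a = 1 - 6 = -5)
t(G) = -5*G
f(L) = -5 - L (f(L) = -L - 5 = -5 - L)
((t(-5) - f(4))*23)*31 = ((-5*(-5) - (-5 - 1*4))*23)*31 = ((25 - (-5 - 4))*23)*31 = ((25 - 1*(-9))*23)*31 = ((25 + 9)*23)*31 = (34*23)*31 = 782*31 = 24242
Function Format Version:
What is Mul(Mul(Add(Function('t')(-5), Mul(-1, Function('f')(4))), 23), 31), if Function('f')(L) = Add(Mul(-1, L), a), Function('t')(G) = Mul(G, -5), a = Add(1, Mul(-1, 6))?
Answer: 24242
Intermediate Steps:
a = -5 (a = Add(1, -6) = -5)
Function('t')(G) = Mul(-5, G)
Function('f')(L) = Add(-5, Mul(-1, L)) (Function('f')(L) = Add(Mul(-1, L), -5) = Add(-5, Mul(-1, L)))
Mul(Mul(Add(Function('t')(-5), Mul(-1, Function('f')(4))), 23), 31) = Mul(Mul(Add(Mul(-5, -5), Mul(-1, Add(-5, Mul(-1, 4)))), 23), 31) = Mul(Mul(Add(25, Mul(-1, Add(-5, -4))), 23), 31) = Mul(Mul(Add(25, Mul(-1, -9)), 23), 31) = Mul(Mul(Add(25, 9), 23), 31) = Mul(Mul(34, 23), 31) = Mul(782, 31) = 24242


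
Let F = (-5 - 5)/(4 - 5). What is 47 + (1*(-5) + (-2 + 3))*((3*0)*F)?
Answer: 47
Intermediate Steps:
F = 10 (F = -10/(-1) = -10*(-1) = 10)
47 + (1*(-5) + (-2 + 3))*((3*0)*F) = 47 + (1*(-5) + (-2 + 3))*((3*0)*10) = 47 + (-5 + 1)*(0*10) = 47 - 4*0 = 47 + 0 = 47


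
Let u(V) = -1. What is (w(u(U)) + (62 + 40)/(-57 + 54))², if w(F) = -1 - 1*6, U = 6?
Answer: 1681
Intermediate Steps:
w(F) = -7 (w(F) = -1 - 6 = -7)
(w(u(U)) + (62 + 40)/(-57 + 54))² = (-7 + (62 + 40)/(-57 + 54))² = (-7 + 102/(-3))² = (-7 + 102*(-⅓))² = (-7 - 34)² = (-41)² = 1681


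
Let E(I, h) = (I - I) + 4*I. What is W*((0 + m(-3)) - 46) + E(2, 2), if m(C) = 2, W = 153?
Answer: -6724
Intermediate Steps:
E(I, h) = 4*I (E(I, h) = 0 + 4*I = 4*I)
W*((0 + m(-3)) - 46) + E(2, 2) = 153*((0 + 2) - 46) + 4*2 = 153*(2 - 46) + 8 = 153*(-44) + 8 = -6732 + 8 = -6724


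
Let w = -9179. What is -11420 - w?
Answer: -2241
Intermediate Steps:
-11420 - w = -11420 - 1*(-9179) = -11420 + 9179 = -2241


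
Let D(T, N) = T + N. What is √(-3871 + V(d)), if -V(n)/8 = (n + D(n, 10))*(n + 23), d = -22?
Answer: I*√3599 ≈ 59.992*I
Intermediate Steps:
D(T, N) = N + T
V(n) = -8*(10 + 2*n)*(23 + n) (V(n) = -8*(n + (10 + n))*(n + 23) = -8*(10 + 2*n)*(23 + n))
√(-3871 + V(d)) = √(-3871 + (-1840 - 448*(-22) - 16*(-22)²)) = √(-3871 + (-1840 + 9856 - 16*484)) = √(-3871 + (-1840 + 9856 - 7744)) = √(-3871 + 272) = √(-3599) = I*√3599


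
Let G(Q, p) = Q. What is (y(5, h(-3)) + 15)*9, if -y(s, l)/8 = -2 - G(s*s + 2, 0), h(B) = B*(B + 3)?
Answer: 2223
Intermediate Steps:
h(B) = B*(3 + B)
y(s, l) = 32 + 8*s² (y(s, l) = -8*(-2 - (s*s + 2)) = -8*(-2 - (s² + 2)) = -8*(-2 - (2 + s²)) = -8*(-2 + (-2 - s²)) = -8*(-4 - s²) = 32 + 8*s²)
(y(5, h(-3)) + 15)*9 = ((32 + 8*5²) + 15)*9 = ((32 + 8*25) + 15)*9 = ((32 + 200) + 15)*9 = (232 + 15)*9 = 247*9 = 2223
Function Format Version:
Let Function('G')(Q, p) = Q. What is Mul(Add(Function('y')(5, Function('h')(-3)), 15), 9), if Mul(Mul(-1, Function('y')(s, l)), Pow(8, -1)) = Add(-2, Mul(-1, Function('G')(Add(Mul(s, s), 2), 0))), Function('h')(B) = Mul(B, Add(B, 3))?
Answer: 2223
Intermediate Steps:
Function('h')(B) = Mul(B, Add(3, B))
Function('y')(s, l) = Add(32, Mul(8, Pow(s, 2))) (Function('y')(s, l) = Mul(-8, Add(-2, Mul(-1, Add(Mul(s, s), 2)))) = Mul(-8, Add(-2, Mul(-1, Add(Pow(s, 2), 2)))) = Mul(-8, Add(-2, Mul(-1, Add(2, Pow(s, 2))))) = Mul(-8, Add(-2, Add(-2, Mul(-1, Pow(s, 2))))) = Mul(-8, Add(-4, Mul(-1, Pow(s, 2)))) = Add(32, Mul(8, Pow(s, 2))))
Mul(Add(Function('y')(5, Function('h')(-3)), 15), 9) = Mul(Add(Add(32, Mul(8, Pow(5, 2))), 15), 9) = Mul(Add(Add(32, Mul(8, 25)), 15), 9) = Mul(Add(Add(32, 200), 15), 9) = Mul(Add(232, 15), 9) = Mul(247, 9) = 2223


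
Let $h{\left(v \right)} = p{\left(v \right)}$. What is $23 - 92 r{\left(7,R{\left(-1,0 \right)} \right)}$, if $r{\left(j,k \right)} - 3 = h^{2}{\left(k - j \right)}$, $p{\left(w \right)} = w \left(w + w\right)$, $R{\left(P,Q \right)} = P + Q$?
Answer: $-1507581$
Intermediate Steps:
$p{\left(w \right)} = 2 w^{2}$ ($p{\left(w \right)} = w 2 w = 2 w^{2}$)
$h{\left(v \right)} = 2 v^{2}$
$r{\left(j,k \right)} = 3 + 4 \left(k - j\right)^{4}$ ($r{\left(j,k \right)} = 3 + \left(2 \left(k - j\right)^{2}\right)^{2} = 3 + 4 \left(k - j\right)^{4}$)
$23 - 92 r{\left(7,R{\left(-1,0 \right)} \right)} = 23 - 92 \left(3 + 4 \left(7 - \left(-1 + 0\right)\right)^{4}\right) = 23 - 92 \left(3 + 4 \left(7 - -1\right)^{4}\right) = 23 - 92 \left(3 + 4 \left(7 + 1\right)^{4}\right) = 23 - 92 \left(3 + 4 \cdot 8^{4}\right) = 23 - 92 \left(3 + 4 \cdot 4096\right) = 23 - 92 \left(3 + 16384\right) = 23 - 1507604 = -1507581$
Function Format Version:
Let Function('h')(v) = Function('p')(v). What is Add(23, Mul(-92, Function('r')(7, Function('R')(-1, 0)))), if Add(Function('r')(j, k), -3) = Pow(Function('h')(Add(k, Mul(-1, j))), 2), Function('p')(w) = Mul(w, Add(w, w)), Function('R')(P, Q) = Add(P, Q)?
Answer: -1507581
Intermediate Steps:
Function('p')(w) = Mul(2, Pow(w, 2)) (Function('p')(w) = Mul(w, Mul(2, w)) = Mul(2, Pow(w, 2)))
Function('h')(v) = Mul(2, Pow(v, 2))
Function('r')(j, k) = Add(3, Mul(4, Pow(Add(k, Mul(-1, j)), 4))) (Function('r')(j, k) = Add(3, Pow(Mul(2, Pow(Add(k, Mul(-1, j)), 2)), 2)) = Add(3, Mul(4, Pow(Add(k, Mul(-1, j)), 4))))
Add(23, Mul(-92, Function('r')(7, Function('R')(-1, 0)))) = Add(23, Mul(-92, Add(3, Mul(4, Pow(Add(7, Mul(-1, Add(-1, 0))), 4))))) = Add(23, Mul(-92, Add(3, Mul(4, Pow(Add(7, Mul(-1, -1)), 4))))) = Add(23, Mul(-92, Add(3, Mul(4, Pow(Add(7, 1), 4))))) = Add(23, Mul(-92, Add(3, Mul(4, Pow(8, 4))))) = Add(23, Mul(-92, Add(3, Mul(4, 4096)))) = Add(23, Mul(-92, Add(3, 16384))) = Add(23, Mul(-92, 16387)) = Add(23, -1507604) = -1507581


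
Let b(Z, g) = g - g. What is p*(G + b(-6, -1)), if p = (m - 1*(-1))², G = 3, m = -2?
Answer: 3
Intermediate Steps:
b(Z, g) = 0
p = 1 (p = (-2 - 1*(-1))² = (-2 + 1)² = (-1)² = 1)
p*(G + b(-6, -1)) = 1*(3 + 0) = 1*3 = 3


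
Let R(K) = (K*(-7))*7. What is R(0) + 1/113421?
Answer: 1/113421 ≈ 8.8167e-6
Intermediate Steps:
R(K) = -49*K (R(K) = -7*K*7 = -49*K)
R(0) + 1/113421 = -49*0 + 1/113421 = 0 + 1/113421 = 1/113421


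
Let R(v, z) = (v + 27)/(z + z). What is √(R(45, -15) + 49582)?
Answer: √1239490/5 ≈ 222.66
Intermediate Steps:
R(v, z) = (27 + v)/(2*z) (R(v, z) = (27 + v)/((2*z)) = (27 + v)*(1/(2*z)) = (27 + v)/(2*z))
√(R(45, -15) + 49582) = √((½)*(27 + 45)/(-15) + 49582) = √((½)*(-1/15)*72 + 49582) = √(-12/5 + 49582) = √(247898/5) = √1239490/5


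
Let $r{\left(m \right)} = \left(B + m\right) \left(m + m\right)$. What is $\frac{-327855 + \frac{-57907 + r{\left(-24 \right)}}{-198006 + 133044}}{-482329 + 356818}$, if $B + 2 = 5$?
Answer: $\frac{21298059611}{8153445582} \approx 2.6122$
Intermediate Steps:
$B = 3$ ($B = -2 + 5 = 3$)
$r{\left(m \right)} = 2 m \left(3 + m\right)$ ($r{\left(m \right)} = \left(3 + m\right) \left(m + m\right) = \left(3 + m\right) 2 m = 2 m \left(3 + m\right)$)
$\frac{-327855 + \frac{-57907 + r{\left(-24 \right)}}{-198006 + 133044}}{-482329 + 356818} = \frac{-327855 + \frac{-57907 + 2 \left(-24\right) \left(3 - 24\right)}{-198006 + 133044}}{-482329 + 356818} = \frac{-327855 + \frac{-57907 + 2 \left(-24\right) \left(-21\right)}{-64962}}{-125511} = \left(-327855 + \left(-57907 + 1008\right) \left(- \frac{1}{64962}\right)\right) \left(- \frac{1}{125511}\right) = \left(-327855 - - \frac{56899}{64962}\right) \left(- \frac{1}{125511}\right) = \left(-327855 + \frac{56899}{64962}\right) \left(- \frac{1}{125511}\right) = \left(- \frac{21298059611}{64962}\right) \left(- \frac{1}{125511}\right) = \frac{21298059611}{8153445582}$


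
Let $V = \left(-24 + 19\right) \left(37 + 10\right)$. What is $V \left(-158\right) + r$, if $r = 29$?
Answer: $37159$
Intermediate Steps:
$V = -235$ ($V = \left(-5\right) 47 = -235$)
$V \left(-158\right) + r = \left(-235\right) \left(-158\right) + 29 = 37130 + 29 = 37159$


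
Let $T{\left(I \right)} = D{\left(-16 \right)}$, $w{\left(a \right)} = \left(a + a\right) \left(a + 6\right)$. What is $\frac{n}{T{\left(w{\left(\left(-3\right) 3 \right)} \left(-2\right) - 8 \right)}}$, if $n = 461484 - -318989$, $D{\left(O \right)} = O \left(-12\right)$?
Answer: $\frac{780473}{192} \approx 4065.0$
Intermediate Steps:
$w{\left(a \right)} = 2 a \left(6 + a\right)$
$D{\left(O \right)} = - 12 O$
$n = 780473$ ($n = 461484 + 318989 = 780473$)
$T{\left(I \right)} = 192$ ($T{\left(I \right)} = \left(-12\right) \left(-16\right) = 192$)
$\frac{n}{T{\left(w{\left(\left(-3\right) 3 \right)} \left(-2\right) - 8 \right)}} = \frac{780473}{192}$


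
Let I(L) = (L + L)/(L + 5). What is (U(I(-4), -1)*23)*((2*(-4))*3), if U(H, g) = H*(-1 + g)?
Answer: -8832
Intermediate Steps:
I(L) = 2*L/(5 + L) (I(L) = (2*L)/(5 + L) = 2*L/(5 + L))
(U(I(-4), -1)*23)*((2*(-4))*3) = (((2*(-4)/(5 - 4))*(-1 - 1))*23)*((2*(-4))*3) = (((2*(-4)/1)*(-2))*23)*(-8*3) = (((2*(-4)*1)*(-2))*23)*(-24) = (-8*(-2)*23)*(-24) = (16*23)*(-24) = 368*(-24) = -8832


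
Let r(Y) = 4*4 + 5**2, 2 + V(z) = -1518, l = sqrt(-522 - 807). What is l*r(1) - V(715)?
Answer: 1520 + 41*I*sqrt(1329) ≈ 1520.0 + 1494.7*I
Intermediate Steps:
l = I*sqrt(1329) (l = sqrt(-1329) = I*sqrt(1329) ≈ 36.455*I)
V(z) = -1520 (V(z) = -2 - 1518 = -1520)
r(Y) = 41 (r(Y) = 16 + 25 = 41)
l*r(1) - V(715) = (I*sqrt(1329))*41 - 1*(-1520) = 41*I*sqrt(1329) + 1520 = 1520 + 41*I*sqrt(1329)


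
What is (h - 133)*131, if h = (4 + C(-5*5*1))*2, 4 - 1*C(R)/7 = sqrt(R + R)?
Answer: -9039 - 9170*I*sqrt(2) ≈ -9039.0 - 12968.0*I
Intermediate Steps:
C(R) = 28 - 7*sqrt(2)*sqrt(R) (C(R) = 28 - 7*sqrt(R + R) = 28 - 7*sqrt(2)*sqrt(R))
h = 64 - 70*I*sqrt(2) (h = (4 + (28 - 7*sqrt(2)*sqrt(-5*5*1)))*2 = (4 + (28 - 7*sqrt(2)*sqrt(-25*1)))*2 = (4 + (28 - 7*sqrt(2)*sqrt(-25)))*2 = (4 + (28 - 7*sqrt(2)*5*I))*2 = (4 + (28 - 35*I*sqrt(2)))*2 = (32 - 35*I*sqrt(2))*2 = 64 - 70*I*sqrt(2) ≈ 64.0 - 98.995*I)
(h - 133)*131 = ((64 - 70*I*sqrt(2)) - 133)*131 = (-69 - 70*I*sqrt(2))*131 = -9039 - 9170*I*sqrt(2)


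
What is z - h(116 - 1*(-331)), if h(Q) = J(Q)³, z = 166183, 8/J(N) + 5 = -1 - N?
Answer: 15448318003403/92959677 ≈ 1.6618e+5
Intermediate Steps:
J(N) = 8/(-6 - N) (J(N) = 8/(-5 + (-1 - N)) = 8/(-6 - N))
h(Q) = -512/(6 + Q)³ (h(Q) = (-8/(6 + Q))³ = -512/(6 + Q)³)
z - h(116 - 1*(-331)) = 166183 - (-512)/(6 + (116 - 1*(-331)))³ = 166183 - (-512)/(6 + (116 + 331))³ = 166183 - (-512)/(6 + 447)³ = 166183 - (-512)/453³ = 166183 - (-512)/92959677 = 166183 - 1*(-512/92959677) = 166183 + 512/92959677 = 15448318003403/92959677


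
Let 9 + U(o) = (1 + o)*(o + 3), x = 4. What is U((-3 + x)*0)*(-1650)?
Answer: 9900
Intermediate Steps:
U(o) = -9 + (1 + o)*(3 + o) (U(o) = -9 + (1 + o)*(o + 3) = -9 + (1 + o)*(3 + o))
U((-3 + x)*0)*(-1650) = (-6 + ((-3 + 4)*0)² + 4*((-3 + 4)*0))*(-1650) = (-6 + (1*0)² + 4*(1*0))*(-1650) = (-6 + 0² + 4*0)*(-1650) = (-6 + 0 + 0)*(-1650) = -6*(-1650) = 9900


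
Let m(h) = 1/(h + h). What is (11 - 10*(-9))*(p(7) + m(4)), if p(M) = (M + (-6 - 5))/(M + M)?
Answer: -909/56 ≈ -16.232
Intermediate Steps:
m(h) = 1/(2*h)
p(M) = (-11 + M)/(2*M) (p(M) = (M - 11)/((2*M)) = (-11 + M)*(1/(2*M)) = (-11 + M)/(2*M))
(11 - 10*(-9))*(p(7) + m(4)) = (11 - 10*(-9))*((1/2)*(-11 + 7)/7 + (1/2)/4) = (11 + 90)*((1/2)*(1/7)*(-4) + (1/2)*(1/4)) = 101*(-2/7 + 1/8) = 101*(-9/56) = -909/56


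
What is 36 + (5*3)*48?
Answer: 756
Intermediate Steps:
36 + (5*3)*48 = 36 + 15*48 = 36 + 720 = 756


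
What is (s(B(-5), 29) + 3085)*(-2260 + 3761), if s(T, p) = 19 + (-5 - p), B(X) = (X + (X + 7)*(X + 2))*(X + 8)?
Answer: 4608070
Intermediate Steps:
B(X) = (8 + X)*(X + (2 + X)*(7 + X)) (B(X) = (X + (7 + X)*(2 + X))*(8 + X) = (X + (2 + X)*(7 + X))*(8 + X) = (8 + X)*(X + (2 + X)*(7 + X)))
s(T, p) = 14 - p
(s(B(-5), 29) + 3085)*(-2260 + 3761) = ((14 - 1*29) + 3085)*(-2260 + 3761) = ((14 - 29) + 3085)*1501 = (-15 + 3085)*1501 = 3070*1501 = 4608070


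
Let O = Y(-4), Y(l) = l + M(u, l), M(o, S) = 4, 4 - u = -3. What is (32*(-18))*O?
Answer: 0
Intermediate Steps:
u = 7 (u = 4 - 1*(-3) = 4 + 3 = 7)
Y(l) = 4 + l (Y(l) = l + 4 = 4 + l)
O = 0 (O = 4 - 4 = 0)
(32*(-18))*O = (32*(-18))*0 = -576*0 = 0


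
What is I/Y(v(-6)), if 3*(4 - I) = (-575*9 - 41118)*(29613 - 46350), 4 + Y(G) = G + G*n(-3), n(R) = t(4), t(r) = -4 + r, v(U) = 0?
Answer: 258268643/4 ≈ 6.4567e+7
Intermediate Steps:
n(R) = 0 (n(R) = -4 + 4 = 0)
Y(G) = -4 + G (Y(G) = -4 + (G + G*0) = -4 + (G + 0) = -4 + G)
I = -258268643 (I = 4 - (-575*9 - 41118)*(29613 - 46350)/3 = 4 - (-5175 - 41118)*(-16737)/3 = 4 - (-15431)*(-16737) = 4 - 1/3*774805941 = 4 - 258268647 = -258268643)
I/Y(v(-6)) = -258268643/(-4 + 0) = -258268643/(-4) = -258268643*(-1/4) = 258268643/4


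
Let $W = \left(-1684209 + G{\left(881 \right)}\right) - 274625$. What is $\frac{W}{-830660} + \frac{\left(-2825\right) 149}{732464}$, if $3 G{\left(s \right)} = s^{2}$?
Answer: $\frac{671719872181}{456321409680} \approx 1.472$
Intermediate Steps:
$G{\left(s \right)} = \frac{s^{2}}{3}$
$W = - \frac{5100341}{3}$ ($W = \left(-1684209 + \frac{881^{2}}{3}\right) - 274625 = \left(-1684209 + \frac{1}{3} \cdot 776161\right) - 274625 = \left(-1684209 + \frac{776161}{3}\right) - 274625 = - \frac{4276466}{3} - 274625 = - \frac{5100341}{3} \approx -1.7001 \cdot 10^{6}$)
$\frac{W}{-830660} + \frac{\left(-2825\right) 149}{732464} = - \frac{5100341}{3 \left(-830660\right)} + \frac{\left(-2825\right) 149}{732464} = \left(- \frac{5100341}{3}\right) \left(- \frac{1}{830660}\right) - \frac{420925}{732464} = \frac{5100341}{2491980} - \frac{420925}{732464} = \frac{671719872181}{456321409680}$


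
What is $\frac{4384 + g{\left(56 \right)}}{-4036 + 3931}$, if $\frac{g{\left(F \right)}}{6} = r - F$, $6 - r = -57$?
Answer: $- \frac{4426}{105} \approx -42.152$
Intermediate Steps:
$r = 63$ ($r = 6 - -57 = 6 + 57 = 63$)
$g{\left(F \right)} = 378 - 6 F$ ($g{\left(F \right)} = 6 \left(63 - F\right) = 378 - 6 F$)
$\frac{4384 + g{\left(56 \right)}}{-4036 + 3931} = \frac{4384 + \left(378 - 336\right)}{-4036 + 3931} = \frac{4384 + \left(378 - 336\right)}{-105} = \left(4384 + 42\right) \left(- \frac{1}{105}\right) = 4426 \left(- \frac{1}{105}\right) = - \frac{4426}{105}$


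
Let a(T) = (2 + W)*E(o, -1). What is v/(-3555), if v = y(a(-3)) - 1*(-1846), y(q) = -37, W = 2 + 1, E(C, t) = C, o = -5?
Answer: -201/395 ≈ -0.50886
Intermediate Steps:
W = 3
a(T) = -25 (a(T) = (2 + 3)*(-5) = 5*(-5) = -25)
v = 1809 (v = -37 - 1*(-1846) = -37 + 1846 = 1809)
v/(-3555) = 1809/(-3555) = 1809*(-1/3555) = -201/395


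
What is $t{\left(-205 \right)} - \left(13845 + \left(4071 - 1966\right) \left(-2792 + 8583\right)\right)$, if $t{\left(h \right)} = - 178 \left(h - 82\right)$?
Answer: $-12152814$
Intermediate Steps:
$t{\left(h \right)} = 14596 - 178 h$ ($t{\left(h \right)} = - 178 \left(-82 + h\right) = 14596 - 178 h$)
$t{\left(-205 \right)} - \left(13845 + \left(4071 - 1966\right) \left(-2792 + 8583\right)\right) = \left(14596 - -36490\right) - \left(13845 + \left(4071 - 1966\right) \left(-2792 + 8583\right)\right) = \left(14596 + 36490\right) - \left(13845 + 2105 \cdot 5791\right) = 51086 - 12203900 = -12152814$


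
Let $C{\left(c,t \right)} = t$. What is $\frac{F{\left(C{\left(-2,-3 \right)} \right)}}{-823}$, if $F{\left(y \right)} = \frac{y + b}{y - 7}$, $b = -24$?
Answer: $- \frac{27}{8230} \approx -0.0032807$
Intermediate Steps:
$F{\left(y \right)} = \frac{-24 + y}{-7 + y}$ ($F{\left(y \right)} = \frac{y - 24}{y - 7} = \frac{-24 + y}{-7 + y}$)
$\frac{F{\left(C{\left(-2,-3 \right)} \right)}}{-823} = \frac{\frac{1}{-7 - 3} \left(-24 - 3\right)}{-823} = \frac{1}{-10} \left(-27\right) \left(- \frac{1}{823}\right) = \left(- \frac{1}{10}\right) \left(-27\right) \left(- \frac{1}{823}\right) = \frac{27}{10} \left(- \frac{1}{823}\right) = - \frac{27}{8230}$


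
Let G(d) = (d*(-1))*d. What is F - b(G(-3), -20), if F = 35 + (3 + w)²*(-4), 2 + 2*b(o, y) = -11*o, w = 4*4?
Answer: -2915/2 ≈ -1457.5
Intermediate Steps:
w = 16
G(d) = -d² (G(d) = (-d)*d = -d²)
b(o, y) = -1 - 11*o/2 (b(o, y) = -1 + (-11*o)/2 = -1 - 11*o/2)
F = -1409 (F = 35 + (3 + 16)²*(-4) = 35 + 19²*(-4) = 35 + 361*(-4) = 35 - 1444 = -1409)
F - b(G(-3), -20) = -1409 - (-1 - (-11)*(-3)²/2) = -1409 - (-1 - (-11)*9/2) = -1409 - (-1 - 11/2*(-9)) = -1409 - (-1 + 99/2) = -1409 - 1*97/2 = -1409 - 97/2 = -2915/2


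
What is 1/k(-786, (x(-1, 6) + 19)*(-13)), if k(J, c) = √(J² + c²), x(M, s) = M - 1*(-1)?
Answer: √678805/678805 ≈ 0.0012137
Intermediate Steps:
x(M, s) = 1 + M (x(M, s) = M + 1 = 1 + M)
1/k(-786, (x(-1, 6) + 19)*(-13)) = 1/(√((-786)² + (((1 - 1) + 19)*(-13))²)) = 1/(√(617796 + ((0 + 19)*(-13))²)) = 1/(√(617796 + (19*(-13))²)) = 1/(√(617796 + (-247)²)) = 1/(√(617796 + 61009)) = 1/(√678805) = √678805/678805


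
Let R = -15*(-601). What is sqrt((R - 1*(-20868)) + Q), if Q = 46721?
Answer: 2*sqrt(19151) ≈ 276.77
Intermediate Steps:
R = 9015
sqrt((R - 1*(-20868)) + Q) = sqrt((9015 - 1*(-20868)) + 46721) = sqrt((9015 + 20868) + 46721) = sqrt(29883 + 46721) = sqrt(76604) = 2*sqrt(19151)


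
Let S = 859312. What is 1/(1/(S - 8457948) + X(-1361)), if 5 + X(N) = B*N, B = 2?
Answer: -7598636/20721480373 ≈ -0.00036670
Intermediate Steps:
X(N) = -5 + 2*N
1/(1/(S - 8457948) + X(-1361)) = 1/(1/(859312 - 8457948) + (-5 + 2*(-1361))) = 1/(1/(-7598636) + (-5 - 2722)) = 1/(-1/7598636 - 2727) = 1/(-20721480373/7598636) = -7598636/20721480373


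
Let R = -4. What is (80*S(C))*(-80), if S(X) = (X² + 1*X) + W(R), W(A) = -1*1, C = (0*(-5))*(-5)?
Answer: 6400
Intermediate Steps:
C = 0 (C = 0*(-5) = 0)
W(A) = -1
S(X) = -1 + X + X² (S(X) = (X² + 1*X) - 1 = (X² + X) - 1 = (X + X²) - 1 = -1 + X + X²)
(80*S(C))*(-80) = (80*(-1 + 0 + 0²))*(-80) = (80*(-1 + 0 + 0))*(-80) = (80*(-1))*(-80) = -80*(-80) = 6400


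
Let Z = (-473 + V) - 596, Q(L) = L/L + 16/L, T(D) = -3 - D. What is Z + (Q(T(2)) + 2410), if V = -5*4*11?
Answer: 5594/5 ≈ 1118.8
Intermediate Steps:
V = -220 (V = -20*11 = -220)
Q(L) = 1 + 16/L
Z = -1289 (Z = (-473 - 220) - 596 = -693 - 596 = -1289)
Z + (Q(T(2)) + 2410) = -1289 + ((16 + (-3 - 1*2))/(-3 - 1*2) + 2410) = -1289 + ((16 + (-3 - 2))/(-3 - 2) + 2410) = -1289 + ((16 - 5)/(-5) + 2410) = -1289 + (-1/5*11 + 2410) = -1289 + (-11/5 + 2410) = -1289 + 12039/5 = 5594/5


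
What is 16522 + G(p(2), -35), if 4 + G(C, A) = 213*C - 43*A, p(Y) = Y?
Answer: 18449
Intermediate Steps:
G(C, A) = -4 - 43*A + 213*C (G(C, A) = -4 + (213*C - 43*A) = -4 + (-43*A + 213*C) = -4 - 43*A + 213*C)
16522 + G(p(2), -35) = 16522 + (-4 - 43*(-35) + 213*2) = 16522 + (-4 + 1505 + 426) = 16522 + 1927 = 18449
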